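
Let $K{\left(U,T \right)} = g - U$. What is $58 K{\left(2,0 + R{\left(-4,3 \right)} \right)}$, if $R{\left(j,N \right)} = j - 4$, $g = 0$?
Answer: $-116$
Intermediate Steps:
$R{\left(j,N \right)} = -4 + j$
$K{\left(U,T \right)} = - U$ ($K{\left(U,T \right)} = 0 - U = - U$)
$58 K{\left(2,0 + R{\left(-4,3 \right)} \right)} = 58 \left(\left(-1\right) 2\right) = 58 \left(-2\right) = -116$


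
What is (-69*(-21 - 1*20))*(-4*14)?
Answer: -158424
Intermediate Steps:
(-69*(-21 - 1*20))*(-4*14) = -69*(-21 - 20)*(-56) = -69*(-41)*(-56) = 2829*(-56) = -158424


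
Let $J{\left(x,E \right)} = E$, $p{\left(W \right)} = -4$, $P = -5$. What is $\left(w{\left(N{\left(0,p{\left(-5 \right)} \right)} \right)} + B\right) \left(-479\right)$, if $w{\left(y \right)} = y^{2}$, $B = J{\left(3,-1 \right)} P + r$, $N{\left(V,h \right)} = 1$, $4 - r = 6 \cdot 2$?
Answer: $958$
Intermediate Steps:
$r = -8$ ($r = 4 - 6 \cdot 2 = 4 - 12 = -8$)
$B = -3$ ($B = \left(-1\right) \left(-5\right) - 8 = 5 - 8 = -3$)
$\left(w{\left(N{\left(0,p{\left(-5 \right)} \right)} \right)} + B\right) \left(-479\right) = \left(1^{2} - 3\right) \left(-479\right) = \left(1 - 3\right) \left(-479\right) = \left(-2\right) \left(-479\right) = 958$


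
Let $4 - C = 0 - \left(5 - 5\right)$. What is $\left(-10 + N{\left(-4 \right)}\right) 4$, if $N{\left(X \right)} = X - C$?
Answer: $-72$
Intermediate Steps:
$C = 4$ ($C = 4 - \left(0 - \left(5 - 5\right)\right) = 4 - \left(0 - 0\right) = 4 - \left(0 + 0\right) = 4 - 0 = 4 + 0 = 4$)
$N{\left(X \right)} = -4 + X$ ($N{\left(X \right)} = X - 4 = -4 + X$)
$\left(-10 + N{\left(-4 \right)}\right) 4 = \left(-10 - 8\right) 4 = \left(-18\right) 4 = -72$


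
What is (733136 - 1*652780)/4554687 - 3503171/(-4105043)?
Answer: 16285712247785/18697185986541 ≈ 0.87103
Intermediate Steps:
(733136 - 1*652780)/4554687 - 3503171/(-4105043) = (733136 - 652780)*(1/4554687) - 3503171*(-1/4105043) = 80356*(1/4554687) + 3503171/4105043 = 80356/4554687 + 3503171/4105043 = 16285712247785/18697185986541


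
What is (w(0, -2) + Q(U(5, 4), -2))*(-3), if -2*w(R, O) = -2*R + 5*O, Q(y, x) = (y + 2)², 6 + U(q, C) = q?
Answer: -18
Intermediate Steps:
U(q, C) = -6 + q
Q(y, x) = (2 + y)²
w(R, O) = R - 5*O/2 (w(R, O) = -(-2*R + 5*O)/2 = R - 5*O/2)
(w(0, -2) + Q(U(5, 4), -2))*(-3) = ((0 - 5/2*(-2)) + (2 + (-6 + 5))²)*(-3) = ((0 + 5) + (2 - 1)²)*(-3) = (5 + 1²)*(-3) = (5 + 1)*(-3) = 6*(-3) = -18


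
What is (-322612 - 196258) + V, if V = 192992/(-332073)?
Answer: -172302910502/332073 ≈ -5.1887e+5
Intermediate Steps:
V = -192992/332073 (V = 192992*(-1/332073) = -192992/332073 ≈ -0.58117)
(-322612 - 196258) + V = (-322612 - 196258) - 192992/332073 = -518870 - 192992/332073 = -172302910502/332073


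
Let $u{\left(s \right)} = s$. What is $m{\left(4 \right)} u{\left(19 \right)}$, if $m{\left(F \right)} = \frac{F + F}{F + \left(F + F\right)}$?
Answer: $\frac{38}{3} \approx 12.667$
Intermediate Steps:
$m{\left(F \right)} = \frac{2}{3}$ ($m{\left(F \right)} = \frac{2 F}{F + 2 F} = \frac{2 F}{3 F} = 2 F \frac{1}{3 F} = \frac{2}{3}$)
$m{\left(4 \right)} u{\left(19 \right)} = \frac{2}{3} \cdot 19 = \frac{38}{3}$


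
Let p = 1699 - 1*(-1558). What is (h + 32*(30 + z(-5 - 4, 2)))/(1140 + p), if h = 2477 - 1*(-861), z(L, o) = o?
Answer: 4362/4397 ≈ 0.99204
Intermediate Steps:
h = 3338 (h = 2477 + 861 = 3338)
p = 3257 (p = 1699 + 1558 = 3257)
(h + 32*(30 + z(-5 - 4, 2)))/(1140 + p) = (3338 + 32*(30 + 2))/(1140 + 3257) = (3338 + 32*32)/4397 = (3338 + 1024)*(1/4397) = 4362*(1/4397) = 4362/4397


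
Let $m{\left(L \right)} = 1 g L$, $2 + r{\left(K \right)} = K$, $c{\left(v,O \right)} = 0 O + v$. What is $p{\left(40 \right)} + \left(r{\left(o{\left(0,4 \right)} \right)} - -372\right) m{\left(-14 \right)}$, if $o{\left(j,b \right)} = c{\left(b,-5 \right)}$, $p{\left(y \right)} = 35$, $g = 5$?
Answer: $-26145$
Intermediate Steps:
$c{\left(v,O \right)} = v$ ($c{\left(v,O \right)} = 0 + v = v$)
$o{\left(j,b \right)} = b$
$r{\left(K \right)} = -2 + K$
$m{\left(L \right)} = 5 L$ ($m{\left(L \right)} = 1 \cdot 5 L = 5 L$)
$p{\left(40 \right)} + \left(r{\left(o{\left(0,4 \right)} \right)} - -372\right) m{\left(-14 \right)} = 35 + \left(\left(-2 + 4\right) - -372\right) 5 \left(-14\right) = 35 + \left(2 + 372\right) \left(-70\right) = 35 + 374 \left(-70\right) = 35 - 26180 = -26145$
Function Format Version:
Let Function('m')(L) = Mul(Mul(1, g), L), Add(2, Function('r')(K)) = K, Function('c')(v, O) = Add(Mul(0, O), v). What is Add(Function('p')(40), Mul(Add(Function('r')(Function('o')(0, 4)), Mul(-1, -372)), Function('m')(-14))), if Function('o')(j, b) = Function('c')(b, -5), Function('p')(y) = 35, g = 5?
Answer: -26145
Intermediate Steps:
Function('c')(v, O) = v (Function('c')(v, O) = Add(0, v) = v)
Function('o')(j, b) = b
Function('r')(K) = Add(-2, K)
Function('m')(L) = Mul(5, L) (Function('m')(L) = Mul(Mul(1, 5), L) = Mul(5, L))
Add(Function('p')(40), Mul(Add(Function('r')(Function('o')(0, 4)), Mul(-1, -372)), Function('m')(-14))) = Add(35, Mul(Add(Add(-2, 4), Mul(-1, -372)), Mul(5, -14))) = Add(35, Mul(Add(2, 372), -70)) = Add(35, Mul(374, -70)) = Add(35, -26180) = -26145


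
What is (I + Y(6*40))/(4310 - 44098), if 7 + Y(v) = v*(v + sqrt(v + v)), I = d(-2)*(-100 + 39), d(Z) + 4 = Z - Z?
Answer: -57837/39788 - 240*sqrt(30)/9947 ≈ -1.5858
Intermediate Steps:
d(Z) = -4 (d(Z) = -4 + (Z - Z) = -4 + 0 = -4)
I = 244 (I = -4*(-100 + 39) = -4*(-61) = 244)
Y(v) = -7 + v*(v + sqrt(2)*sqrt(v)) (Y(v) = -7 + v*(v + sqrt(v + v)) = -7 + v*(v + sqrt(2*v)) = -7 + v*(v + sqrt(2)*sqrt(v)))
(I + Y(6*40))/(4310 - 44098) = (244 + (-7 + (6*40)**2 + sqrt(2)*(6*40)**(3/2)))/(4310 - 44098) = (244 + (-7 + 240**2 + sqrt(2)*240**(3/2)))/(-39788) = (244 + (-7 + 57600 + sqrt(2)*(960*sqrt(15))))*(-1/39788) = (244 + (-7 + 57600 + 960*sqrt(30)))*(-1/39788) = (244 + (57593 + 960*sqrt(30)))*(-1/39788) = (57837 + 960*sqrt(30))*(-1/39788) = -57837/39788 - 240*sqrt(30)/9947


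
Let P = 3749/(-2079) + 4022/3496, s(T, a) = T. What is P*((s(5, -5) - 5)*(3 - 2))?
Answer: 0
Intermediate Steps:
P = -2372383/3634092 (P = 3749*(-1/2079) + 4022*(1/3496) = -3749/2079 + 2011/1748 = -2372383/3634092 ≈ -0.65281)
P*((s(5, -5) - 5)*(3 - 2)) = -2372383*(5 - 5)*(3 - 2)/3634092 = -0 = -2372383/3634092*0 = 0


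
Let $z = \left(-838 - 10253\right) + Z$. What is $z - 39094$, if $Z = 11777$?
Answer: $-38408$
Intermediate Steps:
$z = 686$ ($z = \left(-838 - 10253\right) + 11777 = -11091 + 11777 = 686$)
$z - 39094 = 686 - 39094 = -38408$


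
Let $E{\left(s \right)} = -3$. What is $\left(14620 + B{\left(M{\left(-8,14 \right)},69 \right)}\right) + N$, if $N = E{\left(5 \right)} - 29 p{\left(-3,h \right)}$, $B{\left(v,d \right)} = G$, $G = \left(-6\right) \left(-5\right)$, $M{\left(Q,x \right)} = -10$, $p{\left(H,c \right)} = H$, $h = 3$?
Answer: $14734$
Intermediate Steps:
$G = 30$
$B{\left(v,d \right)} = 30$
$N = 84$ ($N = -3 - -87 = -3 + 87 = 84$)
$\left(14620 + B{\left(M{\left(-8,14 \right)},69 \right)}\right) + N = \left(14620 + 30\right) + 84 = 14650 + 84 = 14734$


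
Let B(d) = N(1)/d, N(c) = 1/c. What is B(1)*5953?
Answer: 5953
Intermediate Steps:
B(d) = 1/d (B(d) = 1/(1*d) = 1/d)
B(1)*5953 = 5953/1 = 1*5953 = 5953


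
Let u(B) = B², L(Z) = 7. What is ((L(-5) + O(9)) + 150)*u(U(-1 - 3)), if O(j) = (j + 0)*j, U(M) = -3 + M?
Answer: 11662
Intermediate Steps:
O(j) = j² (O(j) = j*j = j²)
((L(-5) + O(9)) + 150)*u(U(-1 - 3)) = ((7 + 9²) + 150)*(-3 + (-1 - 3))² = ((7 + 81) + 150)*(-3 - 4)² = (88 + 150)*(-7)² = 238*49 = 11662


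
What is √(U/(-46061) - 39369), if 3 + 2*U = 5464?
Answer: I*√334104060358438/92122 ≈ 198.42*I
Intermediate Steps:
U = 5461/2 (U = -3/2 + (½)*5464 = -3/2 + 2732 = 5461/2 ≈ 2730.5)
√(U/(-46061) - 39369) = √((5461/2)/(-46061) - 39369) = √((5461/2)*(-1/46061) - 39369) = √(-5461/92122 - 39369) = √(-3626756479/92122) = I*√334104060358438/92122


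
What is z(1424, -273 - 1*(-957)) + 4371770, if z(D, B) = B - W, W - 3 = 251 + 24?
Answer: 4372176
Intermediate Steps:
W = 278 (W = 3 + (251 + 24) = 3 + 275 = 278)
z(D, B) = -278 + B (z(D, B) = B - 1*278 = B - 278 = -278 + B)
z(1424, -273 - 1*(-957)) + 4371770 = (-278 + (-273 - 1*(-957))) + 4371770 = (-278 + (-273 + 957)) + 4371770 = (-278 + 684) + 4371770 = 406 + 4371770 = 4372176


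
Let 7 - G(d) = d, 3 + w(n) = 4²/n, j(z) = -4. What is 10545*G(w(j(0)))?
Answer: 147630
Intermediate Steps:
w(n) = -3 + 16/n (w(n) = -3 + 4²/n = -3 + 16/n)
G(d) = 7 - d
10545*G(w(j(0))) = 10545*(7 - (-3 + 16/(-4))) = 10545*(7 - (-3 + 16*(-¼))) = 10545*(7 - (-3 - 4)) = 10545*(7 - 1*(-7)) = 10545*(7 + 7) = 10545*14 = 147630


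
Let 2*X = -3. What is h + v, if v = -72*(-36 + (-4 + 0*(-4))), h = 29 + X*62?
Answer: 2816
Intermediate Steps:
X = -3/2 (X = (½)*(-3) = -3/2 ≈ -1.5000)
h = -64 (h = 29 - 3/2*62 = 29 - 93 = -64)
v = 2880 (v = -72*(-36 + (-4 + 0)) = -72*(-36 - 4) = -72*(-40) = 2880)
h + v = -64 + 2880 = 2816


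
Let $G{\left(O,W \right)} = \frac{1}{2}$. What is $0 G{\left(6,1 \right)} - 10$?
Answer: $-10$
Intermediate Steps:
$G{\left(O,W \right)} = \frac{1}{2}$
$0 G{\left(6,1 \right)} - 10 = 0 \cdot \frac{1}{2} - 10 = 0 - 10 = -10$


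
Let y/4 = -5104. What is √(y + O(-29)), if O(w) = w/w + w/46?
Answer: I*√43199474/46 ≈ 142.88*I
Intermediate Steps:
y = -20416 (y = 4*(-5104) = -20416)
O(w) = 1 + w/46 (O(w) = 1 + w*(1/46) = 1 + w/46)
√(y + O(-29)) = √(-20416 + (1 + (1/46)*(-29))) = √(-20416 + (1 - 29/46)) = √(-20416 + 17/46) = √(-939119/46) = I*√43199474/46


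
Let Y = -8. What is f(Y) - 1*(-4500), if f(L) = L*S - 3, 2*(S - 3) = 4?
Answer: 4457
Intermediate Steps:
S = 5 (S = 3 + (1/2)*4 = 3 + 2 = 5)
f(L) = -3 + 5*L (f(L) = L*5 - 3 = 5*L - 3 = -3 + 5*L)
f(Y) - 1*(-4500) = (-3 + 5*(-8)) - 1*(-4500) = (-3 - 40) + 4500 = -43 + 4500 = 4457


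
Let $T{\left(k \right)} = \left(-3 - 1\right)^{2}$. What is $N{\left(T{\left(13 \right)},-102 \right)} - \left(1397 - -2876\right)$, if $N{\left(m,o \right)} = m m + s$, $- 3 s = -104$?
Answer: $- \frac{11947}{3} \approx -3982.3$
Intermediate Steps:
$s = \frac{104}{3}$ ($s = \left(- \frac{1}{3}\right) \left(-104\right) = \frac{104}{3} \approx 34.667$)
$T{\left(k \right)} = 16$ ($T{\left(k \right)} = \left(-4\right)^{2} = 16$)
$N{\left(m,o \right)} = \frac{104}{3} + m^{2}$ ($N{\left(m,o \right)} = m m + \frac{104}{3} = m^{2} + \frac{104}{3} = \frac{104}{3} + m^{2}$)
$N{\left(T{\left(13 \right)},-102 \right)} - \left(1397 - -2876\right) = \left(\frac{104}{3} + 16^{2}\right) - \left(1397 - -2876\right) = \left(\frac{104}{3} + 256\right) - \left(1397 + 2876\right) = \frac{872}{3} - 4273 = - \frac{11947}{3}$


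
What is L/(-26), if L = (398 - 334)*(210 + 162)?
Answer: -11904/13 ≈ -915.69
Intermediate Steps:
L = 23808 (L = 64*372 = 23808)
L/(-26) = 23808/(-26) = 23808*(-1/26) = -11904/13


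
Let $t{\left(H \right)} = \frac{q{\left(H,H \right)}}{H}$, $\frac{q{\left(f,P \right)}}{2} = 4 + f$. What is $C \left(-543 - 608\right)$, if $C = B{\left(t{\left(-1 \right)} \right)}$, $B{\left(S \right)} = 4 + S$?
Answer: $2302$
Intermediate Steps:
$q{\left(f,P \right)} = 8 + 2 f$ ($q{\left(f,P \right)} = 2 \left(4 + f\right) = 8 + 2 f$)
$t{\left(H \right)} = \frac{8 + 2 H}{H}$
$C = -2$ ($C = 4 + \left(2 + \frac{8}{-1}\right) = 4 + \left(2 + 8 \left(-1\right)\right) = 4 + \left(2 - 8\right) = 4 - 6 = -2$)
$C \left(-543 - 608\right) = - 2 \left(-543 - 608\right) = \left(-2\right) \left(-1151\right) = 2302$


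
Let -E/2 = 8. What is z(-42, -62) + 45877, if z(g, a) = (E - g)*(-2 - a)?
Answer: 47437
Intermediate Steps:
E = -16 (E = -2*8 = -16)
z(g, a) = (-16 - g)*(-2 - a)
z(-42, -62) + 45877 = (32 + 2*(-42) + 16*(-62) - 62*(-42)) + 45877 = (32 - 84 - 992 + 2604) + 45877 = 1560 + 45877 = 47437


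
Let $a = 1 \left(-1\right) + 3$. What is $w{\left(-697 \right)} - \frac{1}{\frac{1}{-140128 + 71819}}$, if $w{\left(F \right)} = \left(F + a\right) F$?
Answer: $552724$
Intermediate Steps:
$a = 2$ ($a = -1 + 3 = 2$)
$w{\left(F \right)} = F \left(2 + F\right)$ ($w{\left(F \right)} = \left(F + 2\right) F = \left(2 + F\right) F = F \left(2 + F\right)$)
$w{\left(-697 \right)} - \frac{1}{\frac{1}{-140128 + 71819}} = - 697 \left(2 - 697\right) - \frac{1}{\frac{1}{-140128 + 71819}} = \left(-697\right) \left(-695\right) - \frac{1}{\frac{1}{-68309}} = 484415 - \frac{1}{- \frac{1}{68309}} = 484415 - -68309 = 484415 + 68309 = 552724$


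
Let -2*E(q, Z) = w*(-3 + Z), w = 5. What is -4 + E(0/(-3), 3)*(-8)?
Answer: -4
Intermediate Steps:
E(q, Z) = 15/2 - 5*Z/2 (E(q, Z) = -5*(-3 + Z)/2 = -(-15 + 5*Z)/2 = 15/2 - 5*Z/2)
-4 + E(0/(-3), 3)*(-8) = -4 + (15/2 - 5/2*3)*(-8) = -4 + (15/2 - 15/2)*(-8) = -4 + 0*(-8) = -4 + 0 = -4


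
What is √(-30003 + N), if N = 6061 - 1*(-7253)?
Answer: I*√16689 ≈ 129.19*I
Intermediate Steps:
N = 13314 (N = 6061 + 7253 = 13314)
√(-30003 + N) = √(-30003 + 13314) = √(-16689) = I*√16689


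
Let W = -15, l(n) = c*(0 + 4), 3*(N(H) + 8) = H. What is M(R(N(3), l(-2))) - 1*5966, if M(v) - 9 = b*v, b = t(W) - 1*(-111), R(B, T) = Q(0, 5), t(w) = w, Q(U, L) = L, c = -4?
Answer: -5477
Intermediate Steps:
N(H) = -8 + H/3
l(n) = -16 (l(n) = -4*(0 + 4) = -4*4 = -16)
R(B, T) = 5
b = 96 (b = -15 - 1*(-111) = -15 + 111 = 96)
M(v) = 9 + 96*v
M(R(N(3), l(-2))) - 1*5966 = (9 + 96*5) - 1*5966 = (9 + 480) - 5966 = 489 - 5966 = -5477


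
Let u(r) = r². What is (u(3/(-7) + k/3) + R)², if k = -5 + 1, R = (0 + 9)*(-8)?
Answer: 923126689/194481 ≈ 4746.6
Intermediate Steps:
R = -72 (R = 9*(-8) = -72)
k = -4
(u(3/(-7) + k/3) + R)² = ((3/(-7) - 4/3)² - 72)² = ((3*(-⅐) - 4*⅓)² - 72)² = ((-3/7 - 4/3)² - 72)² = ((-37/21)² - 72)² = (1369/441 - 72)² = (-30383/441)² = 923126689/194481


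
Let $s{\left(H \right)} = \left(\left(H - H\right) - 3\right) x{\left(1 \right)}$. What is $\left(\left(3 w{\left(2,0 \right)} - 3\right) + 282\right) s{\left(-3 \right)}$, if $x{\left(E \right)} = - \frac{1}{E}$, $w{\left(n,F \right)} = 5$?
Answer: $882$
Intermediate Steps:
$s{\left(H \right)} = 3$ ($s{\left(H \right)} = \left(\left(H - H\right) - 3\right) \left(- 1^{-1}\right) = \left(0 - 3\right) \left(\left(-1\right) 1\right) = \left(-3\right) \left(-1\right) = 3$)
$\left(\left(3 w{\left(2,0 \right)} - 3\right) + 282\right) s{\left(-3 \right)} = \left(\left(3 \cdot 5 - 3\right) + 282\right) 3 = \left(\left(15 - 3\right) + 282\right) 3 = \left(12 + 282\right) 3 = 294 \cdot 3 = 882$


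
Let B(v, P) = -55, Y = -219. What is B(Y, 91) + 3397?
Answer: 3342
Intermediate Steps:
B(Y, 91) + 3397 = -55 + 3397 = 3342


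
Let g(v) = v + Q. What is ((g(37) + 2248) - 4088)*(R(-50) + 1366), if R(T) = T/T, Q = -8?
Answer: -2475637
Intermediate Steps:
g(v) = -8 + v (g(v) = v - 8 = -8 + v)
R(T) = 1
((g(37) + 2248) - 4088)*(R(-50) + 1366) = (((-8 + 37) + 2248) - 4088)*(1 + 1366) = ((29 + 2248) - 4088)*1367 = (2277 - 4088)*1367 = -1811*1367 = -2475637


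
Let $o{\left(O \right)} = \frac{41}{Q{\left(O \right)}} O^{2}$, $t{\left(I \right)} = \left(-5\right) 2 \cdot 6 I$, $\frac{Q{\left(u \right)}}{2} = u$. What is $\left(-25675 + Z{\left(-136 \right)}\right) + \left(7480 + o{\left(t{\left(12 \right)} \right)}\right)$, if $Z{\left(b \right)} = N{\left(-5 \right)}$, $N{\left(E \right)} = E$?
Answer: $-32960$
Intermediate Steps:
$Q{\left(u \right)} = 2 u$
$t{\left(I \right)} = - 60 I$ ($t{\left(I \right)} = - 10 \cdot 6 I = - 60 I$)
$o{\left(O \right)} = \frac{41 O}{2}$ ($o{\left(O \right)} = \frac{41}{2 O} O^{2} = \frac{41 O}{2}$)
$Z{\left(b \right)} = -5$
$\left(-25675 + Z{\left(-136 \right)}\right) + \left(7480 + o{\left(t{\left(12 \right)} \right)}\right) = \left(-25675 - 5\right) + \left(7480 + \frac{41 \left(\left(-60\right) 12\right)}{2}\right) = -25680 + \left(7480 + \frac{41}{2} \left(-720\right)\right) = -25680 + \left(7480 - 14760\right) = -25680 - 7280 = -32960$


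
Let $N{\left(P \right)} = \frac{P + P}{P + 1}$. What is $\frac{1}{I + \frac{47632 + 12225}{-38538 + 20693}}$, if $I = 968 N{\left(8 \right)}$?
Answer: $\frac{160605}{275844647} \approx 0.00058223$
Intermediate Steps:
$N{\left(P \right)} = \frac{2 P}{1 + P}$
$I = \frac{15488}{9}$ ($I = 968 \cdot 2 \cdot 8 \frac{1}{1 + 8} = 968 \cdot 2 \cdot 8 \cdot \frac{1}{9} = 968 \cdot \frac{16}{9} = \frac{15488}{9} \approx 1720.9$)
$\frac{1}{I + \frac{47632 + 12225}{-38538 + 20693}} = \frac{1}{\frac{15488}{9} + \frac{47632 + 12225}{-38538 + 20693}} = \frac{1}{\frac{15488}{9} + \frac{59857}{-17845}} = \frac{1}{\frac{15488}{9} + 59857 \left(- \frac{1}{17845}\right)} = \frac{1}{\frac{15488}{9} - \frac{59857}{17845}} = \frac{1}{\frac{275844647}{160605}} = \frac{160605}{275844647}$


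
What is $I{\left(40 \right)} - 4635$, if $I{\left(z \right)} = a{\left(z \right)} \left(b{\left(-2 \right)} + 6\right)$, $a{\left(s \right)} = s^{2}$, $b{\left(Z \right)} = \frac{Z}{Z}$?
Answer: $6565$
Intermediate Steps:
$b{\left(Z \right)} = 1$
$I{\left(z \right)} = 7 z^{2}$ ($I{\left(z \right)} = z^{2} \left(1 + 6\right) = z^{2} \cdot 7 = 7 z^{2}$)
$I{\left(40 \right)} - 4635 = 7 \cdot 40^{2} - 4635 = 7 \cdot 1600 - 4635 = 11200 - 4635 = 6565$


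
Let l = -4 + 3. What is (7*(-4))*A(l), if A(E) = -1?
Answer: 28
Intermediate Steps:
l = -1
(7*(-4))*A(l) = (7*(-4))*(-1) = -28*(-1) = 28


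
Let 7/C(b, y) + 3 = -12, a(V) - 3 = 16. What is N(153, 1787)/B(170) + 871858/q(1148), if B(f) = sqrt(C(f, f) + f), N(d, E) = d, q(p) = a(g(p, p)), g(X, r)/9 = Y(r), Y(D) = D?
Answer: 871858/19 + 153*sqrt(38145)/2543 ≈ 45899.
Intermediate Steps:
g(X, r) = 9*r
a(V) = 19 (a(V) = 3 + 16 = 19)
q(p) = 19
C(b, y) = -7/15 (C(b, y) = 7/(-3 - 12) = 7/(-15) = 7*(-1/15) = -7/15)
B(f) = sqrt(-7/15 + f)
N(153, 1787)/B(170) + 871858/q(1148) = 153/((sqrt(-105 + 225*170)/15)) + 871858/19 = 153/((sqrt(-105 + 38250)/15)) + 871858*(1/19) = 153/((sqrt(38145)/15)) + 871858/19 = 153*(sqrt(38145)/2543) + 871858/19 = 153*sqrt(38145)/2543 + 871858/19 = 871858/19 + 153*sqrt(38145)/2543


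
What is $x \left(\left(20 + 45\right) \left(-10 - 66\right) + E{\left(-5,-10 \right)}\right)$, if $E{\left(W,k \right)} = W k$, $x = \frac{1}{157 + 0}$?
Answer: $- \frac{4890}{157} \approx -31.146$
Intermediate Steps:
$x = \frac{1}{157} \approx 0.0063694$
$x \left(\left(20 + 45\right) \left(-10 - 66\right) + E{\left(-5,-10 \right)}\right) = \frac{\left(20 + 45\right) \left(-10 - 66\right) - -50}{157} = \frac{65 \left(-76\right) + 50}{157} = \frac{-4940 + 50}{157} = \frac{1}{157} \left(-4890\right) = - \frac{4890}{157}$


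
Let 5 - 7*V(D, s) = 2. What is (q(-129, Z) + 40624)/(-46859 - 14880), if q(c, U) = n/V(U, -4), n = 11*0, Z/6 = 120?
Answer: -40624/61739 ≈ -0.65800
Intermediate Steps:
Z = 720 (Z = 6*120 = 720)
V(D, s) = 3/7 (V(D, s) = 5/7 - ⅐*2 = 5/7 - 2/7 = 3/7)
n = 0
q(c, U) = 0 (q(c, U) = 0/(3/7) = 0*(7/3) = 0)
(q(-129, Z) + 40624)/(-46859 - 14880) = (0 + 40624)/(-46859 - 14880) = 40624/(-61739) = 40624*(-1/61739) = -40624/61739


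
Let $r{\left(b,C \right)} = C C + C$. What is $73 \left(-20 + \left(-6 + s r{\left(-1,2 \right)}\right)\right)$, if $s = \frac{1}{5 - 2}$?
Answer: $-1752$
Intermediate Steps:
$r{\left(b,C \right)} = C + C^{2}$ ($r{\left(b,C \right)} = C^{2} + C = C + C^{2}$)
$s = \frac{1}{3} \approx 0.33333$
$73 \left(-20 + \left(-6 + s r{\left(-1,2 \right)}\right)\right) = 73 \left(-20 - \left(6 - \frac{2 \left(1 + 2\right)}{3}\right)\right) = 73 \left(-20 - \left(6 - \frac{2 \cdot 3}{3}\right)\right) = 73 \left(-20 + \left(-6 + \frac{1}{3} \cdot 6\right)\right) = 73 \left(-20 + \left(-6 + 2\right)\right) = 73 \left(-20 - 4\right) = 73 \left(-24\right) = -1752$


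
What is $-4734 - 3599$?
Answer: $-8333$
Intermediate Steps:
$-4734 - 3599 = -8333$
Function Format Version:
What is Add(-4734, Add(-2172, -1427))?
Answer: -8333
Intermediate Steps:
Add(-4734, Add(-2172, -1427)) = Add(-4734, -3599) = -8333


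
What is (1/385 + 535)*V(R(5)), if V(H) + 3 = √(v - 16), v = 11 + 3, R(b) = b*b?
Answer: -617928/385 + 205976*I*√2/385 ≈ -1605.0 + 756.61*I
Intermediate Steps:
R(b) = b²
v = 14
V(H) = -3 + I*√2 (V(H) = -3 + √(14 - 16) = -3 + √(-2) = -3 + I*√2)
(1/385 + 535)*V(R(5)) = (1/385 + 535)*(-3 + I*√2) = 205976*(-3 + I*√2)/385 = -617928/385 + 205976*I*√2/385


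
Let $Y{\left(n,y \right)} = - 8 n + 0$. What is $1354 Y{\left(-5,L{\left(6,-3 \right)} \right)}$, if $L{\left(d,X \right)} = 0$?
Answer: $54160$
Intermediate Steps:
$Y{\left(n,y \right)} = - 8 n$
$1354 Y{\left(-5,L{\left(6,-3 \right)} \right)} = 1354 \left(\left(-8\right) \left(-5\right)\right) = 1354 \cdot 40 = 54160$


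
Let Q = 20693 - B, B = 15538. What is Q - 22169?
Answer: -17014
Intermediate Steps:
Q = 5155 (Q = 20693 - 1*15538 = 20693 - 15538 = 5155)
Q - 22169 = 5155 - 22169 = -17014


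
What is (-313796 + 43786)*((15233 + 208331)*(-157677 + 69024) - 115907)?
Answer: 5351526701081990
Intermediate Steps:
(-313796 + 43786)*((15233 + 208331)*(-157677 + 69024) - 115907) = -270010*(223564*(-88653) - 115907) = -270010*(-19819619292 - 115907) = -270010*(-19819735199) = 5351526701081990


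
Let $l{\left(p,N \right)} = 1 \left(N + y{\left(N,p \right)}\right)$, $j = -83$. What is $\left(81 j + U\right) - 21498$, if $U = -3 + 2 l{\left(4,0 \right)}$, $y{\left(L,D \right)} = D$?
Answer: $-28216$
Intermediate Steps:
$l{\left(p,N \right)} = N + p$ ($l{\left(p,N \right)} = 1 \left(N + p\right) = N + p$)
$U = 5$ ($U = -3 + 2 \left(0 + 4\right) = -3 + 2 \cdot 4 = -3 + 8 = 5$)
$\left(81 j + U\right) - 21498 = \left(81 \left(-83\right) + 5\right) - 21498 = \left(-6723 + 5\right) - 21498 = -6718 - 21498 = -28216$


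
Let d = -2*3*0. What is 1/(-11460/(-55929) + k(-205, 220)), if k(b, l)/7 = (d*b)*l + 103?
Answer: 18643/13445423 ≈ 0.0013866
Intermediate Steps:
d = 0 (d = -6*0 = 0)
k(b, l) = 721 (k(b, l) = 7*((0*b)*l + 103) = 7*(0*l + 103) = 7*(0 + 103) = 7*103 = 721)
1/(-11460/(-55929) + k(-205, 220)) = 1/(-11460/(-55929) + 721) = 1/(-11460*(-1/55929) + 721) = 1/(3820/18643 + 721) = 1/(13445423/18643) = 18643/13445423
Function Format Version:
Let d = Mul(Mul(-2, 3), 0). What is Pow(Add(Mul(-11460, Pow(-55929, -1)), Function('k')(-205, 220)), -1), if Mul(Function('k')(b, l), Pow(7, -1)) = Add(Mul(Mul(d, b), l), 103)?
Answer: Rational(18643, 13445423) ≈ 0.0013866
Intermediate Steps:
d = 0 (d = Mul(-6, 0) = 0)
Function('k')(b, l) = 721 (Function('k')(b, l) = Mul(7, Add(Mul(Mul(0, b), l), 103)) = Mul(7, Add(Mul(0, l), 103)) = Mul(7, Add(0, 103)) = Mul(7, 103) = 721)
Pow(Add(Mul(-11460, Pow(-55929, -1)), Function('k')(-205, 220)), -1) = Pow(Add(Mul(-11460, Pow(-55929, -1)), 721), -1) = Pow(Add(Mul(-11460, Rational(-1, 55929)), 721), -1) = Pow(Add(Rational(3820, 18643), 721), -1) = Pow(Rational(13445423, 18643), -1) = Rational(18643, 13445423)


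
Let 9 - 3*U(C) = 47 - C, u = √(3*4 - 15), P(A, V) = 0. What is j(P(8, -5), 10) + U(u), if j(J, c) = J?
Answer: -38/3 + I*√3/3 ≈ -12.667 + 0.57735*I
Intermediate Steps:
u = I*√3 (u = √(12 - 15) = √(-3) = I*√3 ≈ 1.732*I)
U(C) = -38/3 + C/3 (U(C) = 3 - (47 - C)/3 = 3 + (-47/3 + C/3) = -38/3 + C/3)
j(P(8, -5), 10) + U(u) = 0 + (-38/3 + (I*√3)/3) = 0 + (-38/3 + I*√3/3) = -38/3 + I*√3/3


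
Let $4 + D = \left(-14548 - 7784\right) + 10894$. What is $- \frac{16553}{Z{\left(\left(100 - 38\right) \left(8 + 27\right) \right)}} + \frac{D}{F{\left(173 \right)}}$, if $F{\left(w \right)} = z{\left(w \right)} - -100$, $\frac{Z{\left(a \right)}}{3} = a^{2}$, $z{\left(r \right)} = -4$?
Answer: $- \frac{6734970437}{56506800} \approx -119.19$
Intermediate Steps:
$Z{\left(a \right)} = 3 a^{2}$
$D = -11442$ ($D = -4 + \left(\left(-14548 - 7784\right) + 10894\right) = -4 + \left(-22332 + 10894\right) = -4 - 11438 = -11442$)
$F{\left(w \right)} = 96$ ($F{\left(w \right)} = -4 - -100 = -4 + 100 = 96$)
$- \frac{16553}{Z{\left(\left(100 - 38\right) \left(8 + 27\right) \right)}} + \frac{D}{F{\left(173 \right)}} = - \frac{16553}{3 \left(\left(100 - 38\right) \left(8 + 27\right)\right)^{2}} - \frac{11442}{96} = - \frac{16553}{3 \left(62 \cdot 35\right)^{2}} - \frac{1907}{16} = - \frac{16553}{3 \cdot 2170^{2}} - \frac{1907}{16} = - \frac{16553}{3 \cdot 4708900} - \frac{1907}{16} = - \frac{16553}{14126700} - \frac{1907}{16} = - \frac{6734970437}{56506800}$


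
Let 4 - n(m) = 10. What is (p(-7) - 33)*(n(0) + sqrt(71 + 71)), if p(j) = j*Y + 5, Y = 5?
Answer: 378 - 63*sqrt(142) ≈ -372.73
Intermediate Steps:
n(m) = -6 (n(m) = 4 - 1*10 = 4 - 10 = -6)
p(j) = 5 + 5*j (p(j) = j*5 + 5 = 5*j + 5 = 5 + 5*j)
(p(-7) - 33)*(n(0) + sqrt(71 + 71)) = ((5 + 5*(-7)) - 33)*(-6 + sqrt(71 + 71)) = ((5 - 35) - 33)*(-6 + sqrt(142)) = (-30 - 33)*(-6 + sqrt(142)) = -63*(-6 + sqrt(142)) = 378 - 63*sqrt(142)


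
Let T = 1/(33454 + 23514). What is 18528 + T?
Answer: 1055503105/56968 ≈ 18528.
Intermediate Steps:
T = 1/56968 ≈ 1.7554e-5
18528 + T = 18528 + 1/56968 = 1055503105/56968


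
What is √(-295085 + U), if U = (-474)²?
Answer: I*√70409 ≈ 265.35*I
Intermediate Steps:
U = 224676
√(-295085 + U) = √(-295085 + 224676) = √(-70409) = I*√70409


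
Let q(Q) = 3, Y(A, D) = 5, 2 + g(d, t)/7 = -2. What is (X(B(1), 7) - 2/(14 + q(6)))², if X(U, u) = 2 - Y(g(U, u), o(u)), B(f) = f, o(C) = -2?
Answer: 2809/289 ≈ 9.7197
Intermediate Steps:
g(d, t) = -28 (g(d, t) = -14 + 7*(-2) = -14 - 14 = -28)
X(U, u) = -3 (X(U, u) = 2 - 1*5 = 2 - 5 = -3)
(X(B(1), 7) - 2/(14 + q(6)))² = (-3 - 2/(14 + 3))² = (-3 - 2/17)² = (-53/17)² = 2809/289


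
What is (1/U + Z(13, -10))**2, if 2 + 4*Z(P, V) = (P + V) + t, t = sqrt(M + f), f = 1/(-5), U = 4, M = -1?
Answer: (10 + I*sqrt(30))**2/400 ≈ 0.175 + 0.27386*I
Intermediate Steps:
f = -1/5 ≈ -0.20000
t = I*sqrt(30)/5 (t = sqrt(-1 - 1/5) = sqrt(-6/5) = I*sqrt(30)/5 ≈ 1.0954*I)
Z(P, V) = -1/2 + P/4 + V/4 + I*sqrt(30)/20 (Z(P, V) = -1/2 + ((P + V) + I*sqrt(30)/5)/4 = -1/2 + (P + V + I*sqrt(30)/5)/4 = -1/2 + (P/4 + V/4 + I*sqrt(30)/20) = -1/2 + P/4 + V/4 + I*sqrt(30)/20)
(1/U + Z(13, -10))**2 = (1/4 + (-1/2 + (1/4)*13 + (1/4)*(-10) + I*sqrt(30)/20))**2 = (1/4 + (-1/2 + 13/4 - 5/2 + I*sqrt(30)/20))**2 = (1/4 + (1/4 + I*sqrt(30)/20))**2 = (1/2 + I*sqrt(30)/20)**2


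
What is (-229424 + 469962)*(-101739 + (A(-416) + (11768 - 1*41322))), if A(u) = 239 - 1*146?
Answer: -31558585600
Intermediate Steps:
A(u) = 93 (A(u) = 239 - 146 = 93)
(-229424 + 469962)*(-101739 + (A(-416) + (11768 - 1*41322))) = (-229424 + 469962)*(-101739 + (93 + (11768 - 1*41322))) = 240538*(-101739 + (93 + (11768 - 41322))) = 240538*(-101739 + (93 - 29554)) = 240538*(-101739 - 29461) = 240538*(-131200) = -31558585600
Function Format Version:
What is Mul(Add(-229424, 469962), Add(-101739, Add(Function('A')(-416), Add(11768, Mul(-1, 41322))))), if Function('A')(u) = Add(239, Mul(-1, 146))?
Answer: -31558585600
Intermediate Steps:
Function('A')(u) = 93 (Function('A')(u) = Add(239, -146) = 93)
Mul(Add(-229424, 469962), Add(-101739, Add(Function('A')(-416), Add(11768, Mul(-1, 41322))))) = Mul(Add(-229424, 469962), Add(-101739, Add(93, Add(11768, Mul(-1, 41322))))) = Mul(240538, Add(-101739, Add(93, Add(11768, -41322)))) = Mul(240538, Add(-101739, Add(93, -29554))) = Mul(240538, Add(-101739, -29461)) = Mul(240538, -131200) = -31558585600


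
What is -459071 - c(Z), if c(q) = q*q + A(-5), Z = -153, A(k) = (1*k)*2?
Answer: -482470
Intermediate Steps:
A(k) = 2*k (A(k) = k*2 = 2*k)
c(q) = -10 + q² (c(q) = q*q + 2*(-5) = q² - 10 = -10 + q²)
-459071 - c(Z) = -459071 - (-10 + (-153)²) = -459071 - (-10 + 23409) = -459071 - 1*23399 = -459071 - 23399 = -482470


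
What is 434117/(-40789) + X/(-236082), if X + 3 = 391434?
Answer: -5640632793/458549938 ≈ -12.301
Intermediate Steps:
X = 391431 (X = -3 + 391434 = 391431)
434117/(-40789) + X/(-236082) = 434117/(-40789) + 391431/(-236082) = 434117*(-1/40789) + 391431*(-1/236082) = -434117/40789 - 130477/78694 = -5640632793/458549938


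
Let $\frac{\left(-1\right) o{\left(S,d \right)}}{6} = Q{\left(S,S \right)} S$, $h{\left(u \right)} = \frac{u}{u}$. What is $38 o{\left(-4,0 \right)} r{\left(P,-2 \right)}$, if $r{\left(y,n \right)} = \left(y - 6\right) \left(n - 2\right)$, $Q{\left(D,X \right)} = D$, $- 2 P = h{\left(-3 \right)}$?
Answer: $-94848$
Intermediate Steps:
$h{\left(u \right)} = 1$
$P = - \frac{1}{2}$ ($P = \left(- \frac{1}{2}\right) 1 = - \frac{1}{2} \approx -0.5$)
$o{\left(S,d \right)} = - 6 S^{2}$ ($o{\left(S,d \right)} = - 6 S S = - 6 S^{2}$)
$r{\left(y,n \right)} = \left(-6 + y\right) \left(-2 + n\right)$
$38 o{\left(-4,0 \right)} r{\left(P,-2 \right)} = 38 \left(- 6 \left(-4\right)^{2}\right) \left(12 - -12 - -1 - -1\right) = 38 \left(\left(-6\right) 16\right) \left(12 + 12 + 1 + 1\right) = 38 \left(-96\right) 26 = \left(-3648\right) 26 = -94848$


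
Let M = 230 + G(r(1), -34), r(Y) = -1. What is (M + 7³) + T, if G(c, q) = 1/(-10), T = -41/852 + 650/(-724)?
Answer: 441010919/771060 ≈ 571.95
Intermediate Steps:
T = -145871/154212 (T = -41*1/852 + 650*(-1/724) = -41/852 - 325/362 = -145871/154212 ≈ -0.94591)
G(c, q) = -⅒
M = 2299/10 (M = 230 - ⅒ = 2299/10 ≈ 229.90)
(M + 7³) + T = (2299/10 + 7³) - 145871/154212 = (2299/10 + 343) - 145871/154212 = 5729/10 - 145871/154212 = 441010919/771060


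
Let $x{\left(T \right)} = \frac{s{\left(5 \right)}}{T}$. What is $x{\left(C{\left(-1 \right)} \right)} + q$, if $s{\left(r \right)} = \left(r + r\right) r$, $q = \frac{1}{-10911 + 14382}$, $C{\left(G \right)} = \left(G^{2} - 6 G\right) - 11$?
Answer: $- \frac{86773}{6942} \approx -12.5$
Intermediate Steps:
$C{\left(G \right)} = -11 + G^{2} - 6 G$
$q = \frac{1}{3471} \approx 0.0002881$
$s{\left(r \right)} = 2 r^{2}$ ($s{\left(r \right)} = 2 r r = 2 r^{2}$)
$x{\left(T \right)} = \frac{50}{T}$ ($x{\left(T \right)} = \frac{2 \cdot 5^{2}}{T} = \frac{2 \cdot 25}{T} = \frac{50}{T}$)
$x{\left(C{\left(-1 \right)} \right)} + q = \frac{50}{-11 + \left(-1\right)^{2} - -6} + \frac{1}{3471} = \frac{50}{-11 + 1 + 6} + \frac{1}{3471} = \frac{50}{-4} + \frac{1}{3471} = 50 \left(- \frac{1}{4}\right) + \frac{1}{3471} = - \frac{25}{2} + \frac{1}{3471} = - \frac{86773}{6942}$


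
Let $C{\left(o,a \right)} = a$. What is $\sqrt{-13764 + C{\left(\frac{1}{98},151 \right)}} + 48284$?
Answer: $48284 + i \sqrt{13613} \approx 48284.0 + 116.67 i$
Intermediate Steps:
$\sqrt{-13764 + C{\left(\frac{1}{98},151 \right)}} + 48284 = \sqrt{-13764 + 151} + 48284 = \sqrt{-13613} + 48284 = i \sqrt{13613} + 48284 = 48284 + i \sqrt{13613}$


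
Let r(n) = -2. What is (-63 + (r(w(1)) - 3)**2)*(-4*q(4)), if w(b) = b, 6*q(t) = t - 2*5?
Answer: -152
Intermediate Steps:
q(t) = -5/3 + t/6 (q(t) = (t - 2*5)/6 = (t - 10)/6 = (-10 + t)/6 = -5/3 + t/6)
(-63 + (r(w(1)) - 3)**2)*(-4*q(4)) = (-63 + (-2 - 3)**2)*(-4*(-5/3 + (1/6)*4)) = (-63 + (-5)**2)*(-4*(-5/3 + 2/3)) = (-63 + 25)*(-4*(-1)) = -38*4 = -152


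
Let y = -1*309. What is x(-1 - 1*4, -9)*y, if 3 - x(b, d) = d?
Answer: -3708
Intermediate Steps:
x(b, d) = 3 - d
y = -309
x(-1 - 1*4, -9)*y = (3 - 1*(-9))*(-309) = (3 + 9)*(-309) = 12*(-309) = -3708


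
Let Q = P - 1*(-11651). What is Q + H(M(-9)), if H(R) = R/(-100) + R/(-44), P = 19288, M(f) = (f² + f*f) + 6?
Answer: 8506713/275 ≈ 30934.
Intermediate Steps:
M(f) = 6 + 2*f² (M(f) = (f² + f²) + 6 = 2*f² + 6 = 6 + 2*f²)
H(R) = -9*R/275 (H(R) = R*(-1/100) + R*(-1/44) = -R/100 - R/44 = -9*R/275)
Q = 30939 (Q = 19288 - 1*(-11651) = 19288 + 11651 = 30939)
Q + H(M(-9)) = 30939 - 9*(6 + 2*(-9)²)/275 = 30939 - 9*(6 + 2*81)/275 = 30939 - 9*(6 + 162)/275 = 30939 - 9/275*168 = 30939 - 1512/275 = 8506713/275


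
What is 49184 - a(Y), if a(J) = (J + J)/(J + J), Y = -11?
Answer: 49183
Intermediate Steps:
a(J) = 1 (a(J) = (2*J)/((2*J)) = (2*J)*(1/(2*J)) = 1)
49184 - a(Y) = 49184 - 1*1 = 49184 - 1 = 49183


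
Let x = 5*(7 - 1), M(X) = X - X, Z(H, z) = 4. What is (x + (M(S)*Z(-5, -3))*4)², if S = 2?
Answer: 900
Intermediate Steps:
M(X) = 0
x = 30 (x = 5*6 = 30)
(x + (M(S)*Z(-5, -3))*4)² = (30 + (0*4)*4)² = (30 + 0*4)² = (30 + 0)² = 30² = 900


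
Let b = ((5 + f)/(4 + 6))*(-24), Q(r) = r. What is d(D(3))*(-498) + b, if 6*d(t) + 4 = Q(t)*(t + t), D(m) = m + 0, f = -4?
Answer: -5822/5 ≈ -1164.4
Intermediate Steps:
D(m) = m
b = -12/5 (b = ((5 - 4)/(4 + 6))*(-24) = (1/10)*(-24) = (1*(⅒))*(-24) = (⅒)*(-24) = -12/5 ≈ -2.4000)
d(t) = -⅔ + t²/3 (d(t) = -⅔ + (t*(t + t))/6 = -⅔ + (t*(2*t))/6 = -⅔ + (2*t²)/6 = -⅔ + t²/3)
d(D(3))*(-498) + b = (-⅔ + (⅓)*3²)*(-498) - 12/5 = (-⅔ + (⅓)*9)*(-498) - 12/5 = (-⅔ + 3)*(-498) - 12/5 = (7/3)*(-498) - 12/5 = -1162 - 12/5 = -5822/5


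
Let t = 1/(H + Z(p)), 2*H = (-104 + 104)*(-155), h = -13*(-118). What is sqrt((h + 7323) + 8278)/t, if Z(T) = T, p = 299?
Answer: 299*sqrt(17135) ≈ 39139.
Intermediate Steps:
h = 1534
H = 0 (H = ((-104 + 104)*(-155))/2 = (0*(-155))/2 = (1/2)*0 = 0)
t = 1/299 (t = 1/(0 + 299) = 1/299 ≈ 0.0033445)
sqrt((h + 7323) + 8278)/t = sqrt((1534 + 7323) + 8278)/(1/299) = sqrt(8857 + 8278)*299 = sqrt(17135)*299 = 299*sqrt(17135)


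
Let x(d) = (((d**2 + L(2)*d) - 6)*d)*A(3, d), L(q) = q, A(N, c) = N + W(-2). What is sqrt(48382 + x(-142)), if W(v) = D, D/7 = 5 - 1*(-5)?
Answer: I*sqrt(205965502) ≈ 14352.0*I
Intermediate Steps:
D = 70 (D = 7*(5 - 1*(-5)) = 7*(5 + 5) = 7*10 = 70)
W(v) = 70
A(N, c) = 70 + N (A(N, c) = N + 70 = 70 + N)
x(d) = 73*d*(-6 + d**2 + 2*d) (x(d) = (((d**2 + 2*d) - 6)*d)*(70 + 3) = ((-6 + d**2 + 2*d)*d)*73 = (d*(-6 + d**2 + 2*d))*73 = 73*d*(-6 + d**2 + 2*d))
sqrt(48382 + x(-142)) = sqrt(48382 + 73*(-142)*(-6 + (-142)**2 + 2*(-142))) = sqrt(48382 + 73*(-142)*(-6 + 20164 - 284)) = sqrt(48382 + 73*(-142)*19874) = sqrt(48382 - 206013884) = sqrt(-205965502) = I*sqrt(205965502)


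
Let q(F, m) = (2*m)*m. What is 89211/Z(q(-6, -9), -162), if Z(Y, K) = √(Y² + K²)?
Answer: 29737*√2/108 ≈ 389.39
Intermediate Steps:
q(F, m) = 2*m²
Z(Y, K) = √(K² + Y²)
89211/Z(q(-6, -9), -162) = 89211/(√((-162)² + (2*(-9)²)²)) = 89211/(√(26244 + (2*81)²)) = 89211/(√(26244 + 162²)) = 89211/(√(26244 + 26244)) = 89211/(√52488) = 89211/((162*√2)) = 89211*(√2/324) = 29737*√2/108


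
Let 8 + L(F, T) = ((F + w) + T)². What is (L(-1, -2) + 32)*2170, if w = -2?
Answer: 106330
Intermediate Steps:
L(F, T) = -8 + (-2 + F + T)² (L(F, T) = -8 + ((F - 2) + T)² = -8 + ((-2 + F) + T)² = -8 + (-2 + F + T)²)
(L(-1, -2) + 32)*2170 = ((-8 + (-2 - 1 - 2)²) + 32)*2170 = ((-8 + (-5)²) + 32)*2170 = ((-8 + 25) + 32)*2170 = (17 + 32)*2170 = 49*2170 = 106330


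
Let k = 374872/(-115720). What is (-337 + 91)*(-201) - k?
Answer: 715283249/14465 ≈ 49449.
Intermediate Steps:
k = -46859/14465 (k = 374872*(-1/115720) = -46859/14465 ≈ -3.2395)
(-337 + 91)*(-201) - k = (-337 + 91)*(-201) - 1*(-46859/14465) = -246*(-201) + 46859/14465 = 49446 + 46859/14465 = 715283249/14465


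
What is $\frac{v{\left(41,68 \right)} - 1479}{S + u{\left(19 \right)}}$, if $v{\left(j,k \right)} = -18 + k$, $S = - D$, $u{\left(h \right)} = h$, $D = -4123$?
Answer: $- \frac{1429}{4142} \approx -0.345$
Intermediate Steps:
$S = 4123$ ($S = \left(-1\right) \left(-4123\right) = 4123$)
$\frac{v{\left(41,68 \right)} - 1479}{S + u{\left(19 \right)}} = \frac{\left(-18 + 68\right) - 1479}{4123 + 19} = \frac{50 - 1479}{4142} = \left(-1429\right) \frac{1}{4142} = - \frac{1429}{4142}$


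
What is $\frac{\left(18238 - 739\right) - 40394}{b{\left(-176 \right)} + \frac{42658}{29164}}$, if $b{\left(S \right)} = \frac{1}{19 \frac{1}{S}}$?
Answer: $\frac{6343242910}{2161181} \approx 2935.1$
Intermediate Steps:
$b{\left(S \right)} = \frac{S}{19}$
$\frac{\left(18238 - 739\right) - 40394}{b{\left(-176 \right)} + \frac{42658}{29164}} = \frac{\left(18238 - 739\right) - 40394}{\frac{1}{19} \left(-176\right) + \frac{42658}{29164}} = \frac{17499 - 40394}{- \frac{176}{19} + 42658 \cdot \frac{1}{29164}} = - \frac{22895}{- \frac{176}{19} + \frac{21329}{14582}} = - \frac{22895}{- \frac{2161181}{277058}} = \left(-22895\right) \left(- \frac{277058}{2161181}\right) = \frac{6343242910}{2161181}$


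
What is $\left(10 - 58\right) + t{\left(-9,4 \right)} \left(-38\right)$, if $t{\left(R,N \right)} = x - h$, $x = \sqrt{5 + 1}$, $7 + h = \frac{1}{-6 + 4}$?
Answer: $-333 - 38 \sqrt{6} \approx -426.08$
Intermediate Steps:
$h = - \frac{15}{2}$ ($h = -7 + \frac{1}{-6 + 4} = -7 + \frac{1}{-2} = -7 - \frac{1}{2} = - \frac{15}{2} \approx -7.5$)
$x = \sqrt{6} \approx 2.4495$
$t{\left(R,N \right)} = \frac{15}{2} + \sqrt{6}$ ($t{\left(R,N \right)} = \sqrt{6} - - \frac{15}{2} = \sqrt{6} + \frac{15}{2} = \frac{15}{2} + \sqrt{6}$)
$\left(10 - 58\right) + t{\left(-9,4 \right)} \left(-38\right) = \left(10 - 58\right) + \left(\frac{15}{2} + \sqrt{6}\right) \left(-38\right) = -48 - \left(285 + 38 \sqrt{6}\right) = -333 - 38 \sqrt{6}$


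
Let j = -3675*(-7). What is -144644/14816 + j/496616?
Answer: -1116427861/114966604 ≈ -9.7109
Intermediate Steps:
j = 25725
-144644/14816 + j/496616 = -144644/14816 + 25725/496616 = -144644*1/14816 + 25725*(1/496616) = -36161/3704 + 25725/496616 = -1116427861/114966604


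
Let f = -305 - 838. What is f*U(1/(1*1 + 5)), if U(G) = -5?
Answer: 5715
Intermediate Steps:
f = -1143
f*U(1/(1*1 + 5)) = -1143*(-5) = 5715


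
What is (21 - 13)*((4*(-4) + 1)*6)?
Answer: -720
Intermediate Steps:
(21 - 13)*((4*(-4) + 1)*6) = 8*((-16 + 1)*6) = 8*(-15*6) = 8*(-90) = -720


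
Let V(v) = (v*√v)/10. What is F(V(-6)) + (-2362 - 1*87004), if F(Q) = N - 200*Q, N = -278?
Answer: -89644 + 120*I*√6 ≈ -89644.0 + 293.94*I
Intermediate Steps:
V(v) = v^(3/2)/10 (V(v) = v^(3/2)*(⅒) = v^(3/2)/10)
F(Q) = -278 - 200*Q
F(V(-6)) + (-2362 - 1*87004) = (-278 - 20*(-6)^(3/2)) + (-2362 - 1*87004) = (-278 - 20*(-6*I*√6)) + (-2362 - 87004) = (-278 - (-120)*I*√6) - 89366 = (-278 + 120*I*√6) - 89366 = -89644 + 120*I*√6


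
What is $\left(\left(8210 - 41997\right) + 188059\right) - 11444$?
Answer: $142828$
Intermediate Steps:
$\left(\left(8210 - 41997\right) + 188059\right) - 11444 = \left(-33787 + 188059\right) - 11444 = 154272 - 11444 = 142828$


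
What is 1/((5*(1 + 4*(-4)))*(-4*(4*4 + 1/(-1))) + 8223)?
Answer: 1/12723 ≈ 7.8598e-5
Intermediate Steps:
1/((5*(1 + 4*(-4)))*(-4*(4*4 + 1/(-1))) + 8223) = 1/((5*(1 - 16))*(-4*(16 - 1)) + 8223) = 1/((5*(-15))*(-4*15) + 8223) = 1/(-75*(-60) + 8223) = 1/(4500 + 8223) = 1/12723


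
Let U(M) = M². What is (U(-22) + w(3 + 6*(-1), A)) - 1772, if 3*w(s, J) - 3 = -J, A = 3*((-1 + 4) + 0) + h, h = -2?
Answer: -3868/3 ≈ -1289.3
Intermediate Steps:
A = 7 (A = 3*((-1 + 4) + 0) - 2 = 3*(3 + 0) - 2 = 3*3 - 2 = 9 - 2 = 7)
w(s, J) = 1 - J/3 (w(s, J) = 1 + (-J)/3 = 1 - J/3)
(U(-22) + w(3 + 6*(-1), A)) - 1772 = ((-22)² + (1 - ⅓*7)) - 1772 = (484 + (1 - 7/3)) - 1772 = (484 - 4/3) - 1772 = 1448/3 - 1772 = -3868/3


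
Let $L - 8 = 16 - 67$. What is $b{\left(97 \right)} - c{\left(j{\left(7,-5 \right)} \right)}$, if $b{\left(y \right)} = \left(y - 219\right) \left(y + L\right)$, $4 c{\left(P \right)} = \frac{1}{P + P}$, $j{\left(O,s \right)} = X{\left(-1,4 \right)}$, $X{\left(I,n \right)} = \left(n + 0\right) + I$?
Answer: $- \frac{158113}{24} \approx -6588.0$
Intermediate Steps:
$X{\left(I,n \right)} = I + n$ ($X{\left(I,n \right)} = n + I = I + n$)
$L = -43$ ($L = 8 + \left(16 - 67\right) = 8 - 51 = -43$)
$j{\left(O,s \right)} = 3$ ($j{\left(O,s \right)} = -1 + 4 = 3$)
$c{\left(P \right)} = \frac{1}{8 P}$ ($c{\left(P \right)} = \frac{1}{4 \left(P + P\right)} = \frac{1}{4 \cdot 2 P} = \frac{\frac{1}{2} \frac{1}{P}}{4} = \frac{1}{8 P}$)
$b{\left(y \right)} = \left(-219 + y\right) \left(-43 + y\right)$ ($b{\left(y \right)} = \left(y - 219\right) \left(y - 43\right) = \left(-219 + y\right) \left(-43 + y\right)$)
$b{\left(97 \right)} - c{\left(j{\left(7,-5 \right)} \right)} = \left(9417 + 97^{2} - 25414\right) - \frac{1}{8 \cdot 3} = \left(9417 + 9409 - 25414\right) - \frac{1}{8} \cdot \frac{1}{3} = -6588 - \frac{1}{24} = - \frac{158113}{24}$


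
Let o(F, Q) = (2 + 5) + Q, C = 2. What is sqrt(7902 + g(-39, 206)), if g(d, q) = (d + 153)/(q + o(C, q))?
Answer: 2*sqrt(346832697)/419 ≈ 88.895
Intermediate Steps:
o(F, Q) = 7 + Q
g(d, q) = (153 + d)/(7 + 2*q) (g(d, q) = (d + 153)/(q + (7 + q)) = (153 + d)/(7 + 2*q))
sqrt(7902 + g(-39, 206)) = sqrt(7902 + (153 - 39)/(7 + 2*206)) = sqrt(7902 + 114/(7 + 412)) = sqrt(7902 + 114/419) = sqrt(3311052/419) = 2*sqrt(346832697)/419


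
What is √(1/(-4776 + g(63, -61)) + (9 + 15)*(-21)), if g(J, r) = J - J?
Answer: I*√2874083370/2388 ≈ 22.45*I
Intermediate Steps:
g(J, r) = 0
√(1/(-4776 + g(63, -61)) + (9 + 15)*(-21)) = √(1/(-4776 + 0) + (9 + 15)*(-21)) = √(1/(-4776) + 24*(-21)) = √(-1/4776 - 504) = √(-2407105/4776) = I*√2874083370/2388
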